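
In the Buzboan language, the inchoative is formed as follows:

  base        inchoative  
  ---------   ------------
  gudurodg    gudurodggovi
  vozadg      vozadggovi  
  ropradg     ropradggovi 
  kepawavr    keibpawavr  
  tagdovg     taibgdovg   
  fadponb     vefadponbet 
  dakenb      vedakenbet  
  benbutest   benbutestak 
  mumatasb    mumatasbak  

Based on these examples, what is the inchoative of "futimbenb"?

gudurodg and tagdovg both end in -g yet inflect differently (gudurodggovi, taibgdovg), so the final letter is not what conditions the rule; the second-to-last letter is.
"futimbenb" has second-to-last letter 'n'. The stems whose second-to-last letter is 'n' (fadponb → vefadponbet, dakenb → vedakenbet) add ve- … -et around the stem.
So futimbenb → vefutimbenbet.

vefutimbenbet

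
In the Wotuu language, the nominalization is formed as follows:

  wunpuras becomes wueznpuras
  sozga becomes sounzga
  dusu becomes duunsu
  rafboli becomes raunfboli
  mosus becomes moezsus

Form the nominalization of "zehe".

zeunhe

mosus and dusu both have last vowel 'u' yet inflect differently (moezsus, duunsu), so the last vowel is not what conditions the rule; whether the stem ends in a vowel or a consonant is.
"zehe" ends in a vowel. The stems ending in a vowel (dusu → duunsu, sozga → sounzga, rafboli → raunfboli) insert -un- after the first vowel.
So zehe → zeunhe.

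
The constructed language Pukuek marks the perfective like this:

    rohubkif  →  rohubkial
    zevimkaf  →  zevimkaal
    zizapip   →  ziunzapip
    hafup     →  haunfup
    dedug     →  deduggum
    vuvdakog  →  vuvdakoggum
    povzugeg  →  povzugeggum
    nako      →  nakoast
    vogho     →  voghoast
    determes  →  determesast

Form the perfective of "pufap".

puunfap

rohubkif and zizapip both have last vowel 'i' yet inflect differently (rohubkial, ziunzapip), so the last vowel is not what conditions the rule; the final letter is.
"pufap" ends in -p. The stems ending in -p (zizapip → ziunzapip, hafup → haunfup) insert -un- after the first vowel.
So pufap → puunfap.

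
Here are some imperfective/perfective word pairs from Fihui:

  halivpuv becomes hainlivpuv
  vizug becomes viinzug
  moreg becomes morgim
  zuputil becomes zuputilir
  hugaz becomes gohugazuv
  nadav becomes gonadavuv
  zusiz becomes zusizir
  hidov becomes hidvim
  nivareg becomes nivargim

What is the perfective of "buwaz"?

gobuwazuv

halivpuv and nadav both end in -v yet inflect differently (hainlivpuv, gonadavuv), so the final letter is not what conditions the rule; the last vowel is.
"buwaz" has last vowel 'a'. The stems whose last vowel is 'a' (nadav → gonadavuv, hugaz → gohugazuv) add go- … -uv around the stem.
The other patterns: stems whose last vowel is 'i' add -ir; stems whose last vowel is 'u' insert -in- after the first vowel; stems whose last vowel is 'e' or 'o' delete the last vowel and add -im.
So buwaz → gobuwazuv.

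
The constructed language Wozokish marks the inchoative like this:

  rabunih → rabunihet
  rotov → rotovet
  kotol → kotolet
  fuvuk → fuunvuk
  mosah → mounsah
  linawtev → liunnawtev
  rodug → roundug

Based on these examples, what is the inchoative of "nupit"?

nupitet

rabunih and mosah both end in -h yet inflect differently (rabunihet, mounsah), so the final letter is not what conditions the rule; the last vowel is.
"nupit" has last vowel 'i'. The one such stem in the data (rabunih → rabunihet) adds -et, so the same rule applies.
So nupit → nupitet.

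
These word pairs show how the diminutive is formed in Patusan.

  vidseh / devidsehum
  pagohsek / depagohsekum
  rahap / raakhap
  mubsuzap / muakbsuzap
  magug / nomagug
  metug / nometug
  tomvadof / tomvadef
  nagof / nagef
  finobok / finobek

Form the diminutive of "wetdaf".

"wetdaf" has last vowel 'a'. The stems whose last vowel is 'a' (rahap → raakhap, mubsuzap → muakbsuzap) insert -ak- after the first vowel.
The other patterns: stems whose last vowel is 'e' add de- … -um around the stem; stems whose last vowel is 'u' add the prefix no-; stems whose last vowel is 'o' change the last vowel to 'e'.
So wetdaf → weaktdaf.

weaktdaf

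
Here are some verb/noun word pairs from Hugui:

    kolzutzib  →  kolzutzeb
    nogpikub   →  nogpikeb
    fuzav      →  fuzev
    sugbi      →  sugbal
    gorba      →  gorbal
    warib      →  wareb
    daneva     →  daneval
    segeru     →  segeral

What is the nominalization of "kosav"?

kosev

segeru and nogpikub both have last vowel 'u' yet inflect differently (segeral, nogpikeb), so the last vowel is not what conditions the rule; whether the stem ends in a vowel or a consonant is.
"kosav" ends in a consonant. The stems ending in a consonant (nogpikub → nogpikeb, kolzutzib → kolzutzeb, fuzav → fuzev) change the last vowel to 'e'.
The other pattern: stems ending in a vowel drop the final letter and add -al.
So kosav → kosev.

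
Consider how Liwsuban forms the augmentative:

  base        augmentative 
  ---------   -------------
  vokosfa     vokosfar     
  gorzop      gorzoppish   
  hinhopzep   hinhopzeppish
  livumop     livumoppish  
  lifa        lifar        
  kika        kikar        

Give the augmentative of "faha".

lifa and livumop both begin with l- yet inflect differently (lifar, livumoppish), so the first letter is not what conditions the rule; the final letter is.
"faha" ends in -a. The stems ending in -a (lifa → lifar, kika → kikar, vokosfa → vokosfar) drop the final letter and add -ar.
The other pattern: stems ending in -p double the final consonant and add -ish.
So faha → fahar.

fahar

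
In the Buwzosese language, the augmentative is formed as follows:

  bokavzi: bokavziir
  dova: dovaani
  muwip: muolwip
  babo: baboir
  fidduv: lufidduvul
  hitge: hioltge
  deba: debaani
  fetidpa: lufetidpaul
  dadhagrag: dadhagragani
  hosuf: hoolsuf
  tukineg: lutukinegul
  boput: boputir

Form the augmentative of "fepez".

dadhagrag and tukineg both end in -g yet inflect differently (dadhagragani, lutukinegul), so the final letter is not what conditions the rule; the first letter is.
"fepez" begins with f-. The stems beginning with f- (fetidpa → lufetidpaul, fidduv → lufidduvul) add lu- … -ul around the stem.
The other patterns: stems beginning with h- or m- insert -ol- after the first vowel; stems beginning with d- add -ani; stems beginning with b- add -ir.
So fepez → lufepezul.

lufepezul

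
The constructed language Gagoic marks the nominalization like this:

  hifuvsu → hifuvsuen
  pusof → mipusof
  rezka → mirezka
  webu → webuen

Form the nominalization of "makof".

webu and pusof both have 2 vowels yet inflect differently (webuen, mipusof), so the number of vowels is not what conditions the rule; the final letter is.
"makof" ends in -f. The one such stem in the data (pusof → mipusof) adds the prefix mi-, so the same rule applies.
So makof → mimakof.

mimakof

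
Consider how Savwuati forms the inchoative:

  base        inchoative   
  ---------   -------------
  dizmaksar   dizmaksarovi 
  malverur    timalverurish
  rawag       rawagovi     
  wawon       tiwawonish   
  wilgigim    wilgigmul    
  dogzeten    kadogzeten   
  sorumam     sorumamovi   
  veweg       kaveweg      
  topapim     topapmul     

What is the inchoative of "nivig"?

nivgul

veweg and rawag both end in -g yet inflect differently (kaveweg, rawagovi), so the final letter is not what conditions the rule; the last vowel is.
"nivig" has last vowel 'i'. The stems whose last vowel is 'i' (topapim → topapmul, wilgigim → wilgigmul) delete the last vowel and add -ul.
The other patterns: stems whose last vowel is 'e' add the prefix ka-; stems whose last vowel is 'a' add -ovi; stems whose last vowel is 'o' or 'u' add ti- … -ish around the stem.
So nivig → nivgul.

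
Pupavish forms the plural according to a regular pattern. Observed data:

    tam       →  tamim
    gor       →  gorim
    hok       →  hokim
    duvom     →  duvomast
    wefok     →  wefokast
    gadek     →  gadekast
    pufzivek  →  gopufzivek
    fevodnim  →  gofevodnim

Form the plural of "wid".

widim

tam and duvom both end in -m yet inflect differently (tamim, duvomast), so the final letter is not what conditions the rule; the number of vowels is.
"wid" has 1 vowel. The stems with 1 vowel (tam → tamim, gor → gorim, hok → hokim) add -im.
So wid → widim.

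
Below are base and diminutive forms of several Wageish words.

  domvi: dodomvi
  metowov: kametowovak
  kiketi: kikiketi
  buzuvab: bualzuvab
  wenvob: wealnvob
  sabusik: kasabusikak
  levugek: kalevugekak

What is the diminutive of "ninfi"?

wenvob and metowov both have last vowel 'o' yet inflect differently (wealnvob, kametowovak), so the last vowel is not what conditions the rule; the final letter is.
"ninfi" ends in -i. The stems ending in -i (kiketi → kikiketi, domvi → dodomvi) repeat the first consonant+vowel as a prefix.
So ninfi → nininfi.

nininfi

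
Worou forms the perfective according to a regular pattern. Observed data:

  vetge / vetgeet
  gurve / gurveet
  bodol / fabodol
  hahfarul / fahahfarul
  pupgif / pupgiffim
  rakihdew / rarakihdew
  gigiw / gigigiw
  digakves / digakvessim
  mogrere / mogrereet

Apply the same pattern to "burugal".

rakihdew and mogrere both have last vowel 'e' yet inflect differently (rarakihdew, mogrereet), so the last vowel is not what conditions the rule; the final letter is.
"burugal" ends in -l. The stems ending in -l (hahfarul → fahahfarul, bodol → fabodol) add the prefix fa-.
So burugal → faburugal.

faburugal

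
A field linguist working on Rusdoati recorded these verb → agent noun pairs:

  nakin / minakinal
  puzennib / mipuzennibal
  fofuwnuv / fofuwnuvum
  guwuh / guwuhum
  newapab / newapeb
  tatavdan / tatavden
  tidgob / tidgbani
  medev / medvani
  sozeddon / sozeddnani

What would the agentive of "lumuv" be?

lumuvum

puzennib and newapab both end in -b yet inflect differently (mipuzennibal, newapeb), so the final letter is not what conditions the rule; the last vowel is.
"lumuv" has last vowel 'u'. The stems whose last vowel is 'u' (fofuwnuv → fofuwnuvum, guwuh → guwuhum) add -um.
So lumuv → lumuvum.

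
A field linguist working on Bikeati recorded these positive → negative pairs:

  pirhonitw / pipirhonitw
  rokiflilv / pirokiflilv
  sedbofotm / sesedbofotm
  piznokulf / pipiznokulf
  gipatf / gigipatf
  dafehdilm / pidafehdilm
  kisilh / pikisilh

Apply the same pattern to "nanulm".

pinanulm

dafehdilm and sedbofotm both end in -m yet inflect differently (pidafehdilm, sesedbofotm), so the final letter is not what conditions the rule; the second-to-last letter is.
"nanulm" has second-to-last letter 'l'. The stems whose second-to-last letter is 'l' (rokiflilv → pirokiflilv, kisilh → pikisilh, dafehdilm → pidafehdilm) add the prefix pi-.
The other pattern: stems whose second-to-last letter is 't' repeat the first consonant+vowel as a prefix.
So nanulm → pinanulm.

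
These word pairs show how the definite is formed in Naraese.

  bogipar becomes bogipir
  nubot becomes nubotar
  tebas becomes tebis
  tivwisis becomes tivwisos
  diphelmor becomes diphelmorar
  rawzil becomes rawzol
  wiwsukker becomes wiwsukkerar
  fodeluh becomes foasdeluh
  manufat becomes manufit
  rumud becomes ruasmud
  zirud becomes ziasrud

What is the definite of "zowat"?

zowit

diphelmor and bogipar both end in -r yet inflect differently (diphelmorar, bogipir), so the final letter is not what conditions the rule; the last vowel is.
"zowat" has last vowel 'a'. The stems whose last vowel is 'a' (bogipar → bogipir, tebas → tebis, manufat → manufit) change the last vowel to 'i'.
So zowat → zowit.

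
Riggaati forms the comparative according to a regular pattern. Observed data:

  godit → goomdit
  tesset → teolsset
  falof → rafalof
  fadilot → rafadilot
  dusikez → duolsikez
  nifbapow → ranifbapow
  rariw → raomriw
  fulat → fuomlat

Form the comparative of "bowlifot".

fadilot and tesset both end in -t yet inflect differently (rafadilot, teolsset), so the final letter is not what conditions the rule; the last vowel is.
"bowlifot" has last vowel 'o'. The stems whose last vowel is 'o' (falof → rafalof, fadilot → rafadilot, nifbapow → ranifbapow) add the prefix ra-.
So bowlifot → rabowlifot.

rabowlifot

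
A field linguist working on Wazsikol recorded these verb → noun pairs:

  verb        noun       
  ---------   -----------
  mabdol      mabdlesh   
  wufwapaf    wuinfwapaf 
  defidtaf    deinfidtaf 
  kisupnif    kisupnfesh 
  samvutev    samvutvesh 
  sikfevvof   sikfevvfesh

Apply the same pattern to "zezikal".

defidtaf and kisupnif both end in -f yet inflect differently (deinfidtaf, kisupnfesh), so the final letter is not what conditions the rule; the last vowel is.
"zezikal" has last vowel 'a'. The stems whose last vowel is 'a' (defidtaf → deinfidtaf, wufwapaf → wuinfwapaf) insert -in- after the first vowel.
So zezikal → zeinzikal.

zeinzikal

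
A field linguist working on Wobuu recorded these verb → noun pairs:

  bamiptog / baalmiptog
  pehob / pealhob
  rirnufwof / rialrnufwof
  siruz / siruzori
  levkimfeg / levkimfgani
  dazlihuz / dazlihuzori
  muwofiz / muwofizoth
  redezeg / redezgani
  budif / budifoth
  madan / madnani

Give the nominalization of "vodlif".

vodlifoth

siruz and muwofiz both end in -z yet inflect differently (siruzori, muwofizoth), so the final letter is not what conditions the rule; the last vowel is.
"vodlif" has last vowel 'i'. The stems whose last vowel is 'i' (muwofiz → muwofizoth, budif → budifoth) add -oth.
So vodlif → vodlifoth.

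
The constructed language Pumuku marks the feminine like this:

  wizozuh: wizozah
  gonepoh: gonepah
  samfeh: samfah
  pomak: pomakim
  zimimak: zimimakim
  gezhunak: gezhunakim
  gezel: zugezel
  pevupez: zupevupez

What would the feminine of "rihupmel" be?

samfeh and gezel both have last vowel 'e' yet inflect differently (samfah, zugezel), so the last vowel is not what conditions the rule; the final letter is.
"rihupmel" ends in -l. The one such stem in the data (gezel → zugezel) adds the prefix zu-, so the same rule applies.
The other patterns: stems ending in -h change the last vowel to 'a'; stems ending in -k add -im.
So rihupmel → zurihupmel.

zurihupmel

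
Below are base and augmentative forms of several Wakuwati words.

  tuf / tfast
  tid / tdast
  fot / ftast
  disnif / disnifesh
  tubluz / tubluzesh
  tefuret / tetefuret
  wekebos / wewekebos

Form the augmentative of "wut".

wtast

"wut" has 1 vowel. The stems with 1 vowel (tuf → tfast, tid → tdast, fot → ftast) delete the last vowel and add -ast.
So wut → wtast.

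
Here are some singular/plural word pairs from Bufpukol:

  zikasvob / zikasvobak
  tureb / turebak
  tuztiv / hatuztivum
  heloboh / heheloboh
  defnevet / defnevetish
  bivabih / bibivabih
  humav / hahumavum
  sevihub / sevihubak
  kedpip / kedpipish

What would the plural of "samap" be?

samapish

zikasvob and heloboh both have last vowel 'o' yet inflect differently (zikasvobak, heheloboh), so the last vowel is not what conditions the rule; the final letter is.
"samap" ends in -p. The one such stem in the data (kedpip → kedpipish) adds -ish, so the same rule applies.
So samap → samapish.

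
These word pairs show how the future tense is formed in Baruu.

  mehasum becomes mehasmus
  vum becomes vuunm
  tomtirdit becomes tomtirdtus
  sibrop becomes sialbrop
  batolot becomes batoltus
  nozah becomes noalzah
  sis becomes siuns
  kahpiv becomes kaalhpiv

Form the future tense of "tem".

teunm

vum and mehasum both end in -m yet inflect differently (vuunm, mehasmus), so the final letter is not what conditions the rule; the number of vowels is.
"tem" has 1 vowel. The stems with 1 vowel (vum → vuunm, sis → siuns) insert -un- after the first vowel.
The other patterns: stems with 2 vowels insert -al- after the first vowel; stems with 3 vowels delete the last vowel and add -us.
So tem → teunm.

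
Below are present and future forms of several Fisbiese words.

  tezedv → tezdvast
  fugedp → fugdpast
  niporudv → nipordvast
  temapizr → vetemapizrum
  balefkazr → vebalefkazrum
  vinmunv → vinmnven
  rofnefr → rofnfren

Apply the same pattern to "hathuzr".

"hathuzr" has second-to-last letter 'z'. The stems whose second-to-last letter is 'z' (temapizr → vetemapizrum, balefkazr → vebalefkazrum) add ve- … -um around the stem.
So hathuzr → vehathuzrum.

vehathuzrum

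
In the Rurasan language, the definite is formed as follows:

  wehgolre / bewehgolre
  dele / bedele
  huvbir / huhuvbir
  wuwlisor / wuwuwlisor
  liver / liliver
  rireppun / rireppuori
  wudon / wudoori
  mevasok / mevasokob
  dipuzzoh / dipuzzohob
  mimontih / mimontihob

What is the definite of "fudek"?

fudekob

wehgolre and liver both have last vowel 'e' yet inflect differently (bewehgolre, liliver), so the last vowel is not what conditions the rule; the final letter is.
"fudek" ends in -k. The one such stem in the data (mevasok → mevasokob) adds -ob, so the same rule applies.
The other patterns: stems ending in -e add the prefix be-; stems ending in -r repeat the first consonant+vowel as a prefix; stems ending in -n drop the final letter and add -ori.
So fudek → fudekob.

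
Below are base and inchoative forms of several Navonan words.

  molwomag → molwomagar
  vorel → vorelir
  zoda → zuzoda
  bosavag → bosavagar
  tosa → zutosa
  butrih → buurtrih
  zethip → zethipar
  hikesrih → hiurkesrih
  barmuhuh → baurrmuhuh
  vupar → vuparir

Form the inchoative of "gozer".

vupar and zoda both have last vowel 'a' yet inflect differently (vuparir, zuzoda), so the last vowel is not what conditions the rule; the final letter is.
"gozer" ends in -r. The one such stem in the data (vupar → vuparir) adds -ir, so the same rule applies.
The other patterns: stems ending in -a add the prefix zu-; stems ending in -h insert -ur- after the first vowel; stems ending in -g or -p add -ar.
So gozer → gozerir.

gozerir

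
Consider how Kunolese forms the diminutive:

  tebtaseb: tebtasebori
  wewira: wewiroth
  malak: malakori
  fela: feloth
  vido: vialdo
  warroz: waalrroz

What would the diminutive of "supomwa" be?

"supomwa" ends in -a. The stems ending in -a (fela → feloth, wewira → wewiroth) drop the final letter and add -oth.
So supomwa → supomwoth.

supomwoth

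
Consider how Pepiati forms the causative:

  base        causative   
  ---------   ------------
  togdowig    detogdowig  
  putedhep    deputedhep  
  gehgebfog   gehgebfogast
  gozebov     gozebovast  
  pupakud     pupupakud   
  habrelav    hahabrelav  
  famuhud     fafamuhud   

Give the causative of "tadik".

detadik

togdowig and gehgebfog both end in -g yet inflect differently (detogdowig, gehgebfogast), so the final letter is not what conditions the rule; the last vowel is.
"tadik" has last vowel 'i'. The one such stem in the data (togdowig → detogdowig) adds the prefix de-, so the same rule applies.
So tadik → detadik.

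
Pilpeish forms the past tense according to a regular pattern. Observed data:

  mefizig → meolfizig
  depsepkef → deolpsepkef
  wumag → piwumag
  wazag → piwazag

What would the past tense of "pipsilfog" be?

"pipsilfog" has 3 vowels. The stems with 3 vowels (mefizig → meolfizig, depsepkef → deolpsepkef) insert -ol- after the first vowel.
The other pattern: stems with 2 vowels add the prefix pi-.
So pipsilfog → piolpsilfog.

piolpsilfog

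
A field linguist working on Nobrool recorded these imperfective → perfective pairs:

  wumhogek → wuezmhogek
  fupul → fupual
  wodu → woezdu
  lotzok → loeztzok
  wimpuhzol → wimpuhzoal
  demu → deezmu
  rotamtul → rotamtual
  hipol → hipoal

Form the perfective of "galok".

rotamtul and demu both have last vowel 'u' yet inflect differently (rotamtual, deezmu), so the last vowel is not what conditions the rule; the final letter is.
"galok" ends in -k. The stems ending in -k (lotzok → loeztzok, wumhogek → wuezmhogek) insert -ez- after the first vowel.
The other pattern: stems ending in -l drop the final letter and add -al.
So galok → gaezlok.

gaezlok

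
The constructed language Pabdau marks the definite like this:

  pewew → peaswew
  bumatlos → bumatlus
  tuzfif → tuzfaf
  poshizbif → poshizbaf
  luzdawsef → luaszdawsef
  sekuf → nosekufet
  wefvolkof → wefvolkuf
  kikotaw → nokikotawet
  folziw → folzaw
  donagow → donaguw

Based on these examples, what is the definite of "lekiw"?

lekaw

"lekiw" has last vowel 'i'. The stems whose last vowel is 'i' (poshizbif → poshizbaf, folziw → folzaw, tuzfif → tuzfaf) change the last vowel to 'a'.
The other patterns: stems whose last vowel is 'e' insert -as- after the first vowel; stems whose last vowel is 'o' change the last vowel to 'u'; stems whose last vowel is 'a' or 'u' add no- … -et around the stem.
So lekiw → lekaw.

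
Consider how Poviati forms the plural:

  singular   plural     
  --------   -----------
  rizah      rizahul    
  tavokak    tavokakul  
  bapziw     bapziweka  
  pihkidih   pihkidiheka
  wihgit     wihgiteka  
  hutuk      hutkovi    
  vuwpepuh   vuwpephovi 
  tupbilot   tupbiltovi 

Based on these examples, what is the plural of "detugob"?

detugbovi

rizah and pihkidih both end in -h yet inflect differently (rizahul, pihkidiheka), so the final letter is not what conditions the rule; the last vowel is.
"detugob" has last vowel 'o'. The one such stem in the data (tupbilot → tupbiltovi) deletes the last vowel and adds -ovi (as do hutuk, vuwpepuh), so the same rule applies.
So detugob → detugbovi.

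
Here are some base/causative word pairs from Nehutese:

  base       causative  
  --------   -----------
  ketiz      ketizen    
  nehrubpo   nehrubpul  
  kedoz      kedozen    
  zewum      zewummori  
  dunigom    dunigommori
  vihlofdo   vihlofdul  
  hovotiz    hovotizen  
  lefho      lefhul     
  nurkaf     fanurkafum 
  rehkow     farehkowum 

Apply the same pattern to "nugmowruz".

dunigom and vihlofdo both have last vowel 'o' yet inflect differently (dunigommori, vihlofdul), so the last vowel is not what conditions the rule; the final letter is.
"nugmowruz" ends in -z. The stems ending in -z (ketiz → ketizen, hovotiz → hovotizen, kedoz → kedozen) add -en.
So nugmowruz → nugmowruzen.

nugmowruzen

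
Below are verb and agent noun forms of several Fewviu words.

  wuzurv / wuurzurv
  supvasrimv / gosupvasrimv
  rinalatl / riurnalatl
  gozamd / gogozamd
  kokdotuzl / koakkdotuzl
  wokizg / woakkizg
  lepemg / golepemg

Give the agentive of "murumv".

"murumv" has second-to-last letter 'm'. The stems whose second-to-last letter is 'm' (lepemg → golepemg, supvasrimv → gosupvasrimv, gozamd → gogozamd) add the prefix go-.
The other patterns: stems whose second-to-last letter is 'z' insert -ak- after the first vowel; stems whose second-to-last letter is 'r' or 't' insert -ur- after the first vowel.
So murumv → gomurumv.

gomurumv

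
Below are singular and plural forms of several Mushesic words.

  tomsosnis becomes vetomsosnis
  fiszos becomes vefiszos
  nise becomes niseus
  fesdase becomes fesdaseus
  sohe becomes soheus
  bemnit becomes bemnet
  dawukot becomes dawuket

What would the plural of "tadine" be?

"tadine" ends in -e. The stems ending in -e (nise → niseus, fesdase → fesdaseus, sohe → soheus) add -us.
So tadine → tadineus.

tadineus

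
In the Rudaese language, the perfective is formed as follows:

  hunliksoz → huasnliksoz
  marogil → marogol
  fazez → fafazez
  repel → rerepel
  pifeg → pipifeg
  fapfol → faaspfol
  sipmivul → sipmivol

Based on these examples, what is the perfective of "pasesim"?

pasesom

"pasesim" has last vowel 'i'. The one such stem in the data (marogil → marogol) changes the last vowel to 'o' (as does sipmivul), so the same rule applies.
The other patterns: stems whose last vowel is 'o' insert -as- after the first vowel; stems whose last vowel is 'e' repeat the first consonant+vowel as a prefix.
So pasesim → pasesom.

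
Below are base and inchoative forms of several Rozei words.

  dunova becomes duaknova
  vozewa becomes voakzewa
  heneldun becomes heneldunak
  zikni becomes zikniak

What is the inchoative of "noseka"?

noakseka

dunova and heneldun both have 3 vowels yet inflect differently (duaknova, heneldunak), so the number of vowels is not what conditions the rule; the final letter is.
"noseka" ends in -a. The stems ending in -a (dunova → duaknova, vozewa → voakzewa) insert -ak- after the first vowel.
The other pattern: stems ending in -i or -n add -ak.
So noseka → noakseka.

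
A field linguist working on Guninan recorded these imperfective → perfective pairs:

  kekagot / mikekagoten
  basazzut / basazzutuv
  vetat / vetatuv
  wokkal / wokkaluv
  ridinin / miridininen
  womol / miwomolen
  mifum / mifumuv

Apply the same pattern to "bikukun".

"bikukun" has last vowel 'u'. The stems whose last vowel is 'u' (basazzut → basazzutuv, mifum → mifumuv) add -uv.
So bikukun → bikukunuv.

bikukunuv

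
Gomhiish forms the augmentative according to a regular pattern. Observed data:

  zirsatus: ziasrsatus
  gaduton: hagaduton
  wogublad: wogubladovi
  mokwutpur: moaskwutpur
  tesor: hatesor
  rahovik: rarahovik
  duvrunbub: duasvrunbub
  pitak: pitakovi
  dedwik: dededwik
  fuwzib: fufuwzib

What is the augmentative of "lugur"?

luasgur

"lugur" has last vowel 'u'. The stems whose last vowel is 'u' (mokwutpur → moaskwutpur, duvrunbub → duasvrunbub, zirsatus → ziasrsatus) insert -as- after the first vowel.
The other patterns: stems whose last vowel is 'o' add the prefix ha-; stems whose last vowel is 'a' add -ovi; stems whose last vowel is 'i' repeat the first consonant+vowel as a prefix.
So lugur → luasgur.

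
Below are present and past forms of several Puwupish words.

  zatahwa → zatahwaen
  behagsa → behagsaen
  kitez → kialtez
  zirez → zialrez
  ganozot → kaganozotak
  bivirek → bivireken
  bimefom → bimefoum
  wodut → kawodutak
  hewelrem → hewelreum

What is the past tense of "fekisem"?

fekiseum

ganozot and bimefom both have last vowel 'o' yet inflect differently (kaganozotak, bimefoum), so the last vowel is not what conditions the rule; the final letter is.
"fekisem" ends in -m. The stems ending in -m (bimefom → bimefoum, hewelrem → hewelreum) drop the final letter and add -um.
So fekisem → fekiseum.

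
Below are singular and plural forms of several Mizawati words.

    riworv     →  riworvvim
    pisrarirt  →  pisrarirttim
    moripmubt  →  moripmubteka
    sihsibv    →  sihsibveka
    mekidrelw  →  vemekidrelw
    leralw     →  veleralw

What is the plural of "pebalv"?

vepebalv

"pebalv" has second-to-last letter 'l'. The stems whose second-to-last letter is 'l' (mekidrelw → vemekidrelw, leralw → veleralw) add the prefix ve-.
So pebalv → vepebalv.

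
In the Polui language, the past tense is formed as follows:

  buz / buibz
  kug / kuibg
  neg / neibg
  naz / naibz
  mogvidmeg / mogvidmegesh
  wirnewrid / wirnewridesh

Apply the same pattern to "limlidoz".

kug and mogvidmeg both end in -g yet inflect differently (kuibg, mogvidmegesh), so the final letter is not what conditions the rule; the number of vowels is.
"limlidoz" has 3 vowels. The stems with 3 vowels (mogvidmeg → mogvidmegesh, wirnewrid → wirnewridesh) add -esh.
So limlidoz → limlidozesh.

limlidozesh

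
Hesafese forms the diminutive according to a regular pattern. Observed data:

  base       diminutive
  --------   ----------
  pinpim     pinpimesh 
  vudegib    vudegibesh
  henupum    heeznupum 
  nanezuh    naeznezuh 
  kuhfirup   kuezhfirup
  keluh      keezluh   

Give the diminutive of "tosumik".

tosumikesh

henupum and pinpim both end in -m yet inflect differently (heeznupum, pinpimesh), so the final letter is not what conditions the rule; the last vowel is.
"tosumik" has last vowel 'i'. The stems whose last vowel is 'i' (pinpim → pinpimesh, vudegib → vudegibesh) add -esh.
The other pattern: stems whose last vowel is 'u' insert -ez- after the first vowel.
So tosumik → tosumikesh.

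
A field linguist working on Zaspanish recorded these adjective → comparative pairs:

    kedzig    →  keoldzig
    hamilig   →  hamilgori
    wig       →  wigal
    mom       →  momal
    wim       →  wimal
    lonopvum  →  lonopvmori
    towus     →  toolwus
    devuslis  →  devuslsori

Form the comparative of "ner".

neral

wig and kedzig both end in -g yet inflect differently (wigal, keoldzig), so the final letter is not what conditions the rule; the number of vowels is.
"ner" has 1 vowel. The stems with 1 vowel (wig → wigal, mom → momal, wim → wimal) add -al.
The other patterns: stems with 2 vowels insert -ol- after the first vowel; stems with 3 vowels delete the last vowel and add -ori.
So ner → neral.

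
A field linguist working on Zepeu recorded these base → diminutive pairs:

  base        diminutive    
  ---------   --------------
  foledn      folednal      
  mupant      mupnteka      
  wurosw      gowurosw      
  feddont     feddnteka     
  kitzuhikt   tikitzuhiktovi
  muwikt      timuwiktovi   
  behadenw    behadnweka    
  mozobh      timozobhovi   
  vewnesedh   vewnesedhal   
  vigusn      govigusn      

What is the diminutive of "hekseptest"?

gohekseptest

foledn and vigusn both end in -n yet inflect differently (folednal, govigusn), so the final letter is not what conditions the rule; the second-to-last letter is.
"hekseptest" has second-to-last letter 's'. The stems whose second-to-last letter is 's' (vigusn → govigusn, wurosw → gowurosw) add the prefix go-.
So hekseptest → gohekseptest.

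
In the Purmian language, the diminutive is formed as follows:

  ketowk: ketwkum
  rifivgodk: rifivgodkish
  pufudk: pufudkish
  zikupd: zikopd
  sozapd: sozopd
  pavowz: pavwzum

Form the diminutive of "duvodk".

"duvodk" has second-to-last letter 'd'. The stems whose second-to-last letter is 'd' (rifivgodk → rifivgodkish, pufudk → pufudkish) add -ish.
So duvodk → duvodkish.

duvodkish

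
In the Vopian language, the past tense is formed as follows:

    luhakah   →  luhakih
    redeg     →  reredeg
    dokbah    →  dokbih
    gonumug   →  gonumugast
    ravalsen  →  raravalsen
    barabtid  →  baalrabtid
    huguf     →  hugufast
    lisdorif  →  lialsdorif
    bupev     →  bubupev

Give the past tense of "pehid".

gonumug and redeg both end in -g yet inflect differently (gonumugast, reredeg), so the final letter is not what conditions the rule; the last vowel is.
"pehid" has last vowel 'i'. The stems whose last vowel is 'i' (barabtid → baalrabtid, lisdorif → lialsdorif) insert -al- after the first vowel.
So pehid → pealhid.

pealhid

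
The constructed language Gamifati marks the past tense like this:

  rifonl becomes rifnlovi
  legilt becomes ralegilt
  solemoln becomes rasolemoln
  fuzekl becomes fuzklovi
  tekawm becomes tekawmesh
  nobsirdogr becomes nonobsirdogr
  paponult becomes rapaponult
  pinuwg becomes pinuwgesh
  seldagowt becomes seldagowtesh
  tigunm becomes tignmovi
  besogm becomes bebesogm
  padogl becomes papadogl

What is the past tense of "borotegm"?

boborotegm

besogm and tekawm both end in -m yet inflect differently (bebesogm, tekawmesh), so the final letter is not what conditions the rule; the second-to-last letter is.
"borotegm" has second-to-last letter 'g'. The stems whose second-to-last letter is 'g' (padogl → papadogl, besogm → bebesogm, nobsirdogr → nonobsirdogr) repeat the first consonant+vowel as a prefix.
So borotegm → boborotegm.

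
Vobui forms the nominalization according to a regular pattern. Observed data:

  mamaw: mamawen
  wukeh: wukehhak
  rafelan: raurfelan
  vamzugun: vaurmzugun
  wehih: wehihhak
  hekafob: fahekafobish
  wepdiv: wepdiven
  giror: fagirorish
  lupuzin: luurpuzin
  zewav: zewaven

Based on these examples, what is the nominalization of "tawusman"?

wepdiv and wehih both have last vowel 'i' yet inflect differently (wepdiven, wehihhak), so the last vowel is not what conditions the rule; the final letter is.
"tawusman" ends in -n. The stems ending in -n (rafelan → raurfelan, lupuzin → luurpuzin, vamzugun → vaurmzugun) insert -ur- after the first vowel.
The other patterns: stems ending in -v or -w add -en; stems ending in -h double the final consonant and add -ak; stems ending in -b or -r add fa- … -ish around the stem.
So tawusman → taurwusman.

taurwusman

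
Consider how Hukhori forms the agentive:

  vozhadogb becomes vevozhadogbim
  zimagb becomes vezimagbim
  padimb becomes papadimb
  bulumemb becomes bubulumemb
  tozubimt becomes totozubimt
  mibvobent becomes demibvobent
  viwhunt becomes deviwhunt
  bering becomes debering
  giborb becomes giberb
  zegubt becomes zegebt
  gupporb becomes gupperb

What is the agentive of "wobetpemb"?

wowobetpemb

"wobetpemb" has second-to-last letter 'm'. The stems whose second-to-last letter is 'm' (padimb → papadimb, bulumemb → bubulumemb, tozubimt → totozubimt) repeat the first consonant+vowel as a prefix.
The other patterns: stems whose second-to-last letter is 'g' add ve- … -im around the stem; stems whose second-to-last letter is 'n' add the prefix de-; stems whose second-to-last letter is 'b' or 'r' change the last vowel to 'e'.
So wobetpemb → wowobetpemb.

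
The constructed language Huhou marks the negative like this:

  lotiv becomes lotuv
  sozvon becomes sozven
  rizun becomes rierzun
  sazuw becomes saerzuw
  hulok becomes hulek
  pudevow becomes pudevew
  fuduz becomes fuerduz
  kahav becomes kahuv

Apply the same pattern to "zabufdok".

zabufdek

sazuw and pudevow both end in -w yet inflect differently (saerzuw, pudevew), so the final letter is not what conditions the rule; the last vowel is.
"zabufdok" has last vowel 'o'. The stems whose last vowel is 'o' (pudevow → pudevew, hulok → hulek, sozvon → sozven) change the last vowel to 'e'.
The other patterns: stems whose last vowel is 'u' insert -er- after the first vowel; stems whose last vowel is 'a' or 'i' change the last vowel to 'u'.
So zabufdok → zabufdek.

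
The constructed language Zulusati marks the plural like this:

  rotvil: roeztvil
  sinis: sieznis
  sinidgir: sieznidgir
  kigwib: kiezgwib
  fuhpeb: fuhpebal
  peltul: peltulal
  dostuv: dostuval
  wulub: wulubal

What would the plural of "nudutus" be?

nudutusal

"nudutus" has last vowel 'u'. The stems whose last vowel is 'u' (peltul → peltulal, dostuv → dostuval, wulub → wulubal) add -al.
The other pattern: stems whose last vowel is 'i' insert -ez- after the first vowel.
So nudutus → nudutusal.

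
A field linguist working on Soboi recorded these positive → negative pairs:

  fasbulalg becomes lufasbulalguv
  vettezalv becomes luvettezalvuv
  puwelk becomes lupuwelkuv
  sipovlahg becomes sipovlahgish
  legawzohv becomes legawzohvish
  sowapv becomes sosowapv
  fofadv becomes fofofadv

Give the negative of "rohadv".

"rohadv" has second-to-last letter 'd'. The one such stem in the data (fofadv → fofofadv) repeats the first consonant+vowel as a prefix (as does sowapv), so the same rule applies.
The other patterns: stems whose second-to-last letter is 'l' add lu- … -uv around the stem; stems whose second-to-last letter is 'h' add -ish.
So rohadv → rorohadv.

rorohadv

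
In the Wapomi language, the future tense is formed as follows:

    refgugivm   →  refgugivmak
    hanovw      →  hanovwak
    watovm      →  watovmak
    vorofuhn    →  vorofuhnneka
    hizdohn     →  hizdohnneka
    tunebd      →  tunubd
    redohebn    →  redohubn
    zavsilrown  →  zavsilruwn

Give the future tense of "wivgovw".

vorofuhn and redohebn both end in -n yet inflect differently (vorofuhnneka, redohubn), so the final letter is not what conditions the rule; the second-to-last letter is.
"wivgovw" has second-to-last letter 'v'. The stems whose second-to-last letter is 'v' (refgugivm → refgugivmak, hanovw → hanovwak, watovm → watovmak) add -ak.
The other patterns: stems whose second-to-last letter is 'h' double the final consonant and add -eka; stems whose second-to-last letter is 'b' or 'w' change the last vowel to 'u'.
So wivgovw → wivgovwak.

wivgovwak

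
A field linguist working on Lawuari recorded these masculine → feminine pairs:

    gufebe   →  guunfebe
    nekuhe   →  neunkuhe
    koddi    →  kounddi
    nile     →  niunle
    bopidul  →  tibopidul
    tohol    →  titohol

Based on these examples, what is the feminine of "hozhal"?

tihozhal

gufebe and bopidul both have 3 vowels yet inflect differently (guunfebe, tibopidul), so the number of vowels is not what conditions the rule; the final letter is.
"hozhal" ends in -l. The stems ending in -l (bopidul → tibopidul, tohol → titohol) add the prefix ti-.
So hozhal → tihozhal.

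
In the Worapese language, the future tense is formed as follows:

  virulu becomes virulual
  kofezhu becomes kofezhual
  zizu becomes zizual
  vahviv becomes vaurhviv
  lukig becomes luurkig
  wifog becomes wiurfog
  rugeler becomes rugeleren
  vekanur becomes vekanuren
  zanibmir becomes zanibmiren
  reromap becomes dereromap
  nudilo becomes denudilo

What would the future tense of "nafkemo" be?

virulu and vekanur both have last vowel 'u' yet inflect differently (virulual, vekanuren), so the last vowel is not what conditions the rule; the final letter is.
"nafkemo" ends in -o. The one such stem in the data (nudilo → denudilo) adds the prefix de-, so the same rule applies.
So nafkemo → denafkemo.

denafkemo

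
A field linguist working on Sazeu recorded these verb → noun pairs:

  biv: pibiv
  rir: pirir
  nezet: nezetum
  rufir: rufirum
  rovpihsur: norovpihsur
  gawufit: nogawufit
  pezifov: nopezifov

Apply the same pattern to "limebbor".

nolimebbor

rir and rufir both end in -r yet inflect differently (pirir, rufirum), so the final letter is not what conditions the rule; the number of vowels is.
"limebbor" has 3 vowels. The stems with 3 vowels (rovpihsur → norovpihsur, gawufit → nogawufit, pezifov → nopezifov) add the prefix no-.
The other patterns: stems with 1 vowel add the prefix pi-; stems with 2 vowels add -um.
So limebbor → nolimebbor.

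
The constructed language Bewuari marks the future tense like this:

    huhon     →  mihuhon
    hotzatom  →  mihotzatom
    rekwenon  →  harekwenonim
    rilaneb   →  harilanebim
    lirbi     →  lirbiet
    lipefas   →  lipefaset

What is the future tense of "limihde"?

limihdeet

huhon and rekwenon both end in -n yet inflect differently (mihuhon, harekwenonim), so the final letter is not what conditions the rule; the first letter is.
"limihde" begins with l-. The stems beginning with l- (lirbi → lirbiet, lipefas → lipefaset) add -et.
So limihde → limihdeet.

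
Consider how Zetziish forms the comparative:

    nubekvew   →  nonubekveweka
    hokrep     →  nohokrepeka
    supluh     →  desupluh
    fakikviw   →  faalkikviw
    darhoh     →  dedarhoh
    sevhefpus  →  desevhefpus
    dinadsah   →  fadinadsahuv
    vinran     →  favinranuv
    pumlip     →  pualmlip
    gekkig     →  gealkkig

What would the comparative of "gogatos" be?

degogatos

pumlip and hokrep both end in -p yet inflect differently (pualmlip, nohokrepeka), so the final letter is not what conditions the rule; the last vowel is.
"gogatos" has last vowel 'o'. The one such stem in the data (darhoh → dedarhoh) adds the prefix de-, so the same rule applies.
The other patterns: stems whose last vowel is 'a' add fa- … -uv around the stem; stems whose last vowel is 'i' insert -al- after the first vowel; stems whose last vowel is 'e' add no- … -eka around the stem.
So gogatos → degogatos.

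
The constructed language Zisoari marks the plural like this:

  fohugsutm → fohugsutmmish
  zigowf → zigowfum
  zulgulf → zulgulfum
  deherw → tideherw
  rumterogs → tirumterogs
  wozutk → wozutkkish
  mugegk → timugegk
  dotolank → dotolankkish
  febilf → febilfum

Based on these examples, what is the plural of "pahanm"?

mugegk and wozutk both end in -k yet inflect differently (timugegk, wozutkkish), so the final letter is not what conditions the rule; the second-to-last letter is.
"pahanm" has second-to-last letter 'n'. The one such stem in the data (dotolank → dotolankkish) doubles the final consonant and adds -ish (as do wozutk, fohugsutm), so the same rule applies.
The other patterns: stems whose second-to-last letter is 'g' or 'r' add the prefix ti-; stems whose second-to-last letter is 'l' or 'w' add -um.
So pahanm → pahanmmish.

pahanmmish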